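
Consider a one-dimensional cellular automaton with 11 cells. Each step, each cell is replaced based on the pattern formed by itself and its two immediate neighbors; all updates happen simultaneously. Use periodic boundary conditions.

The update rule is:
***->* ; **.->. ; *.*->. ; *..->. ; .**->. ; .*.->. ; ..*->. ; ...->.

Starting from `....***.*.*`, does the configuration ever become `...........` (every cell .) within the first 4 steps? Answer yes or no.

step 1: .....*.....
step 2: ...........
all cells are . at step 2

yes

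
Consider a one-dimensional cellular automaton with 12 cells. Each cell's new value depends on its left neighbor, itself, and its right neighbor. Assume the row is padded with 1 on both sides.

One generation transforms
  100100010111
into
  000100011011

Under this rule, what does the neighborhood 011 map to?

0

At position 9 the neighborhood is 011; the next row has 0 there.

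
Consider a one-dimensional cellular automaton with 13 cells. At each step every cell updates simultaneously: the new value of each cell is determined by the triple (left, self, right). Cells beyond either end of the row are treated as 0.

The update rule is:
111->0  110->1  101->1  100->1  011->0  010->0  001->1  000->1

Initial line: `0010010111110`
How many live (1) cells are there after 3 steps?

1101101000011
0110110111101
1011011000110
count of 1: 7

7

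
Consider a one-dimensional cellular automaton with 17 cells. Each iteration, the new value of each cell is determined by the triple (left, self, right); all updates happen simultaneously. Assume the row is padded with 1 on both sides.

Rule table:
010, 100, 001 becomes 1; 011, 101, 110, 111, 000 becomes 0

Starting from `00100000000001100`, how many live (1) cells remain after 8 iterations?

7

11110000000010011
00001000000111100
10011100001000011
01100010011100100
00010111100011111
10110000010100000
00001000110110001
10011101000001010
count of 1: 7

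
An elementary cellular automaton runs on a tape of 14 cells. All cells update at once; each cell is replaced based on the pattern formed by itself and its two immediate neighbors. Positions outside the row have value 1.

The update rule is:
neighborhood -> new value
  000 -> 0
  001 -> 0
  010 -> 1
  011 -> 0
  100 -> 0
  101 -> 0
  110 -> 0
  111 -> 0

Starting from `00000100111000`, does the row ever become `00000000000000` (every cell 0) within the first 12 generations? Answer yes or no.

generation 1: 00000100000000
generation 2: 00000100000000  (fixed point — unchanged through generation 12)
generation 12 is 00000100000000, still not uniform 0

no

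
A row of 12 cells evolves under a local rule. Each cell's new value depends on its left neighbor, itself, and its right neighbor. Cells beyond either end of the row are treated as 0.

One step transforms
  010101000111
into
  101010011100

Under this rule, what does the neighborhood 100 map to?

0

At position 6 the neighborhood is 100; the next row has 0 there.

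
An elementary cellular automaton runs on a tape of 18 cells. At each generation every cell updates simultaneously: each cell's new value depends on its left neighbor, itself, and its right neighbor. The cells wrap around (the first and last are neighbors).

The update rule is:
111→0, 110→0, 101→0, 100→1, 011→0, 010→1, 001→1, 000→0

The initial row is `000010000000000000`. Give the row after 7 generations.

011101110111000111

000111000000000000
001000100000000000
011101110000000000
100000001000000000
110000011100000001
001000100010000010
011101110111000111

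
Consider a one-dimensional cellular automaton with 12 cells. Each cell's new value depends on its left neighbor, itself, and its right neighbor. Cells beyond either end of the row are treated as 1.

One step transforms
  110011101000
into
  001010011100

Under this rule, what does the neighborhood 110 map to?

At position 1 the neighborhood is 110; the next row has 0 there.

0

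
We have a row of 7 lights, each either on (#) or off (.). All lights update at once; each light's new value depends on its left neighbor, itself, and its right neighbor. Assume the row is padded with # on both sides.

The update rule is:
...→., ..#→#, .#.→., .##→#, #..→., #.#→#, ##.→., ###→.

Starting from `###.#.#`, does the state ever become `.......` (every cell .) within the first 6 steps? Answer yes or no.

step 1: ...#.##
step 2: ..#.##.
step 3: .#.##.#
step 4: #.##.##
step 5: .##.##.
step 6: ##.##.#
step 6 is ##.##.#, still not uniform .

no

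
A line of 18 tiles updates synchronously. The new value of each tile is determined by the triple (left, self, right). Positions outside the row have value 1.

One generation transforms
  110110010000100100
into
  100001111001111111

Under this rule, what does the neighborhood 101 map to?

At position 2 the neighborhood is 101; the next row has 0 there.

0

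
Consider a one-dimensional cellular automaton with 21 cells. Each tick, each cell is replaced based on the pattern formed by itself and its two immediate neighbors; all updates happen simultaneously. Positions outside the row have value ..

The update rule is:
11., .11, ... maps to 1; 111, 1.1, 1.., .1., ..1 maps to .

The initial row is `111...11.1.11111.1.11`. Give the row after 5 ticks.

1.1.1.11...1...1...11
......11.1...1...1.11
11111.11...1...1...11
1...1.11.1...1...1.11
..1...11...1...1...11

..1...11...1...1...11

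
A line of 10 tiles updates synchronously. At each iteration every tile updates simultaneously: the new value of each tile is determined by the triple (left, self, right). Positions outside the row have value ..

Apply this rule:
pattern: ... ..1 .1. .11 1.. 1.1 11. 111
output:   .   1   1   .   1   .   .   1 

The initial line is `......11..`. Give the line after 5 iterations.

.1..11...1

.....1..1.
....111111
...1.1111.
..11..11.1
.1..11...1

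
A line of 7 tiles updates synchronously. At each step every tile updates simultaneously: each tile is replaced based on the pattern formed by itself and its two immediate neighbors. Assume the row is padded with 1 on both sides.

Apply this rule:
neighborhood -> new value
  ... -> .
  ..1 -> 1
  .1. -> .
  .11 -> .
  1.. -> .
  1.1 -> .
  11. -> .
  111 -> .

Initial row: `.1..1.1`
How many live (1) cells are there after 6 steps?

...1...
..1...1
.1...1.
....1..
...1..1
..1..1.
count of 1: 2

2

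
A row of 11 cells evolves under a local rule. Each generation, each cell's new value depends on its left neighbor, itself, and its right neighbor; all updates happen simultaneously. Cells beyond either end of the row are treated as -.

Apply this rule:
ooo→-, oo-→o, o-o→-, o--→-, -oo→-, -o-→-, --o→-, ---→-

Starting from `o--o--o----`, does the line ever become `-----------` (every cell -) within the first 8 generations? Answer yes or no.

yes

-----------
all cells are - at generation 1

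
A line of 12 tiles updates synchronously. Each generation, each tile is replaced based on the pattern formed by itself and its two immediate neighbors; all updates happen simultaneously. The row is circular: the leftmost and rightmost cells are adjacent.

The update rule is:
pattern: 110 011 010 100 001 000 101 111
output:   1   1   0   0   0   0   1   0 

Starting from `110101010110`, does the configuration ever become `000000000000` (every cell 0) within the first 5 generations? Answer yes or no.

111010101111
001101011000
001110111000
001011101000
000110110000
generation 5 is 000110110000, still not uniform 0

no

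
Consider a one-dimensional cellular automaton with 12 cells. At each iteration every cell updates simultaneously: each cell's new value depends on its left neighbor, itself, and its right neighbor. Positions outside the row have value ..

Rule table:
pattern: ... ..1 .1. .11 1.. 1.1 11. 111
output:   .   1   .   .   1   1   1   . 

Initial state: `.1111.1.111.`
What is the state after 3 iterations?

1.1.1.11.11.

iteration 1: 1...11.1..11
iteration 2: .1.1.11.11.1
iteration 3: 1.1.1.11.11.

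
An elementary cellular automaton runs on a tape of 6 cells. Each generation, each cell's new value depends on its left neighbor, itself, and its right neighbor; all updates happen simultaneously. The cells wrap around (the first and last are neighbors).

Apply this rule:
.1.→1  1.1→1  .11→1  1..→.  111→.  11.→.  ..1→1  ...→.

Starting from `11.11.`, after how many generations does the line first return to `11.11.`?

generation 1: 1.11.1
generation 2: .11.11
generation 3: 11.11.

3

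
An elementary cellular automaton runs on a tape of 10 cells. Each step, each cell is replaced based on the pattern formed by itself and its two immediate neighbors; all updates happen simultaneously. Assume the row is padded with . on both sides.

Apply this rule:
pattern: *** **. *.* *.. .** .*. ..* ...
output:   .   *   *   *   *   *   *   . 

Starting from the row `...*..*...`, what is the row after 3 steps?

****..****

step 1: ..******..
step 2: .**....**.
step 3: ****..****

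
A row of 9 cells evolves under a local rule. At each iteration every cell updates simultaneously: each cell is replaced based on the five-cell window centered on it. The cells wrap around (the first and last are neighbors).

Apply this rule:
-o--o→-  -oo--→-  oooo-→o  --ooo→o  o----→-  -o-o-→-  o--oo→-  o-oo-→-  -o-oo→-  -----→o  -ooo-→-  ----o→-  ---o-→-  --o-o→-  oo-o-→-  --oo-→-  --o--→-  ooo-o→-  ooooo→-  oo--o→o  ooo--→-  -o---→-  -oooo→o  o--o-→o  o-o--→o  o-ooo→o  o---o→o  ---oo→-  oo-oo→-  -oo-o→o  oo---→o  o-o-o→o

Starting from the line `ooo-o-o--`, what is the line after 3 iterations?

iteration 1: o---o-o--
iteration 2: --o---o-o
iteration 3: -o--o---o

-o--o---o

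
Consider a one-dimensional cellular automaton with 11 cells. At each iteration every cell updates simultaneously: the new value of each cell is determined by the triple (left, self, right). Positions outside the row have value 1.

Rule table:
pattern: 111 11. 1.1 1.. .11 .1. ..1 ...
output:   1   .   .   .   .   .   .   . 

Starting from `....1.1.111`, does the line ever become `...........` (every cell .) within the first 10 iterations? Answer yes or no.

yes

.........11
..........1
...........
all cells are . at iteration 3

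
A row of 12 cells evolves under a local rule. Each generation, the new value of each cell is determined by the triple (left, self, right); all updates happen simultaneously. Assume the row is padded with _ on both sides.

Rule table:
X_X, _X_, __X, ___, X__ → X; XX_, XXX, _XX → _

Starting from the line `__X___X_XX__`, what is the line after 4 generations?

________XX__

XXXXXXXX__XX
________XX__
XXXXXXXX__XX  (repeats generation 1; period 2)
generation 4: ________XX__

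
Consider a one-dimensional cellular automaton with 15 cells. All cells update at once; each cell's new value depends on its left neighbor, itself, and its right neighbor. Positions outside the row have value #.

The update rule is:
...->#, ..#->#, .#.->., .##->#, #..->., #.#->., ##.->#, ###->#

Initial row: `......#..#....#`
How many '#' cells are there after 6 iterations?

13

.#####..#..####
.#####.#..#####
.#####...######
.#####.########
.#####.########  (fixed point — unchanged through iteration 6)
count of #: 13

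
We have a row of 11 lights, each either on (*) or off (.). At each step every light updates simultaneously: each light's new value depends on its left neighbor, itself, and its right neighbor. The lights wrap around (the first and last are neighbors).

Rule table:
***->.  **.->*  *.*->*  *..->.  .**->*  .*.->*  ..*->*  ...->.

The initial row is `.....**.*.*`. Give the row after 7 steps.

....*******
...**.....*
..***....**
.**.*...***
*****..**.*
....*.*****
...****...*

...****...*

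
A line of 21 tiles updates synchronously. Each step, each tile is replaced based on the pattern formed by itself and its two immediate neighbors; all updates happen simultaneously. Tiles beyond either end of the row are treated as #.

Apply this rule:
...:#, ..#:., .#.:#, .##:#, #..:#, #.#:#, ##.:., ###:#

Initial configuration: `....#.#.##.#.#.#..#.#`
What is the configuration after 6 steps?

####.#######.########

###.#####.#######.###
##.#####.#######.####
#.#####.#######.#####
.#####.#######.######
#####.#######.#######
####.#######.########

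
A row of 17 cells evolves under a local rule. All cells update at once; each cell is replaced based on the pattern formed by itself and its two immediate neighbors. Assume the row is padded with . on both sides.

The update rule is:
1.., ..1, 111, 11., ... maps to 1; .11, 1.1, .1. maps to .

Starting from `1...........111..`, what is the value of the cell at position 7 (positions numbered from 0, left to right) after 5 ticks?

1

tick 1: .11111111111.1111
tick 2: 1.1111111111..111
tick 3: ...11111111111.11
tick 4: 111.1111111111..1
tick 5: .11..11111111111.
position 7 holds 1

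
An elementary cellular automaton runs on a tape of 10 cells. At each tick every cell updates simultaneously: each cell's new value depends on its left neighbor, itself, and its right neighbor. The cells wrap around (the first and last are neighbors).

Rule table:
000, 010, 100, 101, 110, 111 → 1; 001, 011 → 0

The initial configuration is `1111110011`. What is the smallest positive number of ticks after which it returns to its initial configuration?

tick 1: 1111111001
tick 2: 1111111100
tick 3: 0111111110
tick 4: 0011111111
tick 5: 1001111111
tick 6: 1100111111
tick 7: 1110011111
tick 8: 1111001111
tick 9: 1111100111
tick 10: 1111110011

10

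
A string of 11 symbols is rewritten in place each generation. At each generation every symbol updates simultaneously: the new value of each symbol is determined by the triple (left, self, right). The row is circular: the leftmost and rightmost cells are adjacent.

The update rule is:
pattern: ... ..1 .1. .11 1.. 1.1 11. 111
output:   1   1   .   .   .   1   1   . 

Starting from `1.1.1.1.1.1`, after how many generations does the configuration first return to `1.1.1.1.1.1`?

11.1.1.1.1.
.11.1.1.1.1
1.11.1.1.1.
.1.11.1.1.1
1.1.11.1.1.
.1.1.11.1.1
1.1.1.11.1.
.1.1.1.11.1
1.1.1.1.11.
.1.1.1.1.11
1.1.1.1.1.1

11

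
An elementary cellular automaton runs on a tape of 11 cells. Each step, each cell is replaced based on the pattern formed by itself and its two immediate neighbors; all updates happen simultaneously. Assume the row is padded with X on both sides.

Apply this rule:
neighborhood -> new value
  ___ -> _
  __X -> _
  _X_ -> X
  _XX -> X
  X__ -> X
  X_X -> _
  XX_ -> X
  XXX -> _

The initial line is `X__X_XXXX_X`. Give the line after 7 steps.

_X_X_XX_X_X

XX_X_X__X_X
_X_X_XX_X_X
_X_X_XX_X_X  (fixed point — unchanged through step 7)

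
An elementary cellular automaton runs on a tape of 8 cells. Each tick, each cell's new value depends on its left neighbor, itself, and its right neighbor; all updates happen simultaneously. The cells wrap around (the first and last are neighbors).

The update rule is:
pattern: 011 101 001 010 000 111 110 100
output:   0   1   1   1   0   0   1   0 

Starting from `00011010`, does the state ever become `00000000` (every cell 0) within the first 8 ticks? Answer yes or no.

tick 1: 00101110
tick 2: 01110010
tick 3: 10010110
tick 4: 10111011
tick 5: 11001100
tick 6: 01010101
tick 7: 11111111
tick 8: 00000000
all cells are 0 at tick 8

yes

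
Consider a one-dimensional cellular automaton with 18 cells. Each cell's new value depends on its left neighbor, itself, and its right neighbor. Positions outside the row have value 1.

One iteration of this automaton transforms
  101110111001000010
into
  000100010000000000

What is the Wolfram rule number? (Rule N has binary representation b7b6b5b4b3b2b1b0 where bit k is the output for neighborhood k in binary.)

position 3: 111 → 1  (bit 7 = 1)
position 0: 110 → 0  (bit 6 = 0)
position 1: 101 → 0  (bit 5 = 0)
position 9: 100 → 0  (bit 4 = 0)
position 2: 011 → 0  (bit 3 = 0)
position 11: 010 → 0  (bit 2 = 0)
position 10: 001 → 0  (bit 1 = 0)
position 13: 000 → 0  (bit 0 = 0)
bits b7..b0 = 10000000 = 128

128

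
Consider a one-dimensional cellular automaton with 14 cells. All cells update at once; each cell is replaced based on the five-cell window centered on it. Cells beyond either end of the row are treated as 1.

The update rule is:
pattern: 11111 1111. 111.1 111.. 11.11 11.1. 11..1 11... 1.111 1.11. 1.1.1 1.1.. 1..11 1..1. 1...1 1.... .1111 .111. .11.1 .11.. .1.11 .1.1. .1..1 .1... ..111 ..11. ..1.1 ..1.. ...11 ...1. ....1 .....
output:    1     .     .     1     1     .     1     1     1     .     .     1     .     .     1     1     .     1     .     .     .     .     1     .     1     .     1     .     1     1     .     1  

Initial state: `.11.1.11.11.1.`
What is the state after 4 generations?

1.......1.....
111111.1..11.1
1111...11...11
11.1111..1111.

11.1111..1111.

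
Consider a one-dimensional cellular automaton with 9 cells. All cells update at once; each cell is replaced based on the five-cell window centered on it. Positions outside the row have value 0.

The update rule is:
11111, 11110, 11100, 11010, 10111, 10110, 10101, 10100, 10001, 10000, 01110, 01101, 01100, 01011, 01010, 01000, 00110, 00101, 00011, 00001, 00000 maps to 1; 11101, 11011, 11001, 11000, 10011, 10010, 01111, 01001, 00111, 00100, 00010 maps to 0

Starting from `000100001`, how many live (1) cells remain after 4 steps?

110011100
110001101
110111111
110101111
count of 1: 7

7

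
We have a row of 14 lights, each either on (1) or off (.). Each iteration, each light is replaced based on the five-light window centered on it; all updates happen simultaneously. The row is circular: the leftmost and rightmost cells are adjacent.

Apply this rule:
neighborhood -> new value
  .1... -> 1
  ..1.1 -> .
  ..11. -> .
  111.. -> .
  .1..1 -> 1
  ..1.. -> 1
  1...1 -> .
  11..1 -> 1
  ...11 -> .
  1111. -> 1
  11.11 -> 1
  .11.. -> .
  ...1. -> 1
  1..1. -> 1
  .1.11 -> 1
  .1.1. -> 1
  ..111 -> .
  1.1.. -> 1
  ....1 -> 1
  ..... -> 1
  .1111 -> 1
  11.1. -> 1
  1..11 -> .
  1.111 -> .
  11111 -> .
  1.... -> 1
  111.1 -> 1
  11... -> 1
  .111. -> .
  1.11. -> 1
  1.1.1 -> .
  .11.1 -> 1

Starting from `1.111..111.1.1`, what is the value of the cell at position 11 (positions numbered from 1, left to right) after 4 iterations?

11...1...11.11
1.1.111...11.1
11.1...1...111
11111.111...1.
position 11 holds .

.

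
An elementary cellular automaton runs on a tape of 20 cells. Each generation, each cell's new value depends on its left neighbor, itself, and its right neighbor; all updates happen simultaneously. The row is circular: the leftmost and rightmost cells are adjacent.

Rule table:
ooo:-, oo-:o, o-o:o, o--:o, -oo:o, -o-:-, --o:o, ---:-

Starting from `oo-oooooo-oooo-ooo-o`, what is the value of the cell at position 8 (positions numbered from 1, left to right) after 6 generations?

-ooo----ooo--ooo-ooo
oo-oo--oo-oooo-ooo-o
-oooooooooo--ooo-ooo
oo--------oooo-ooo-o
-oo------oo--ooo-ooo
oooo----oooooo-ooo-o
position 8 holds -

-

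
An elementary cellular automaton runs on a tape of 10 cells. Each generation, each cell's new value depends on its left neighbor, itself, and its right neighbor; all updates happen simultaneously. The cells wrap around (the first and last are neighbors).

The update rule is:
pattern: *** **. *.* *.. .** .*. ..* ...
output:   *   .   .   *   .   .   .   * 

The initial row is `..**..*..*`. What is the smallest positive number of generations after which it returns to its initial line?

20

*...*..*..
.**..*..*.
...*..*..*
**..*..*..
..*..*..*.
*..*..*..*
.*..*..*..
..*..*..**
*..*..*...
.*..*..**.
..*..*...*
*..*..**..
.*..*...*.
..*..**..*
*..*...*..
.*..**..*.
..*...*..*
*..**..*..
.*...*..*.
..**..*..*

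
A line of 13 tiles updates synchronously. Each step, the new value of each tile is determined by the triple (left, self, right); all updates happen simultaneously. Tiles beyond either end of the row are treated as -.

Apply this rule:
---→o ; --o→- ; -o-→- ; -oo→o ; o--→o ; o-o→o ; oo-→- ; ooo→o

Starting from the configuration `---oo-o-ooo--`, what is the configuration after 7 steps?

--oo-oo-o-o-o

step 1: oo-o-o-ooo-oo
step 2: o-o-o-ooo-oo-
step 3: -o-o-ooo-oo-o
step 4: --o-ooo-oo-o-
step 5: o--ooo-oo-o-o
step 6: -o-oo-oo-o-o-
step 7: --oo-oo-o-o-o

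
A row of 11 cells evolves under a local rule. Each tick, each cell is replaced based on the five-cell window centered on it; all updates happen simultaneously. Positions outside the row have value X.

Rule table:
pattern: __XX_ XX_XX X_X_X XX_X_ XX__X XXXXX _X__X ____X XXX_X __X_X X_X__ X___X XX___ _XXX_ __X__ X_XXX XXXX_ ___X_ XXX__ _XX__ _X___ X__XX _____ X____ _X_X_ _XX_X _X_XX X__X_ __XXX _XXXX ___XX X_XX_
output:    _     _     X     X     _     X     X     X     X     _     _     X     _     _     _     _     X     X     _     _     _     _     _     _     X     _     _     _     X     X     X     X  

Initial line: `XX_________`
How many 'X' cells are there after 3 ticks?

6

tick 1: X________XX
tick 2: _______XXXX
tick 3: _____XXXXXX
count of X: 6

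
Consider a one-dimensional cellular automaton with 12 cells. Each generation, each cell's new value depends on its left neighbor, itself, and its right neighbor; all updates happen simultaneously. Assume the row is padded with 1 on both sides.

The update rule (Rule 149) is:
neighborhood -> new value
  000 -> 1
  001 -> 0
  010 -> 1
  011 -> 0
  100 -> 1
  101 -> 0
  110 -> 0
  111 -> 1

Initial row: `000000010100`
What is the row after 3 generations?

111101011110

111111010110
111110010000
111101011110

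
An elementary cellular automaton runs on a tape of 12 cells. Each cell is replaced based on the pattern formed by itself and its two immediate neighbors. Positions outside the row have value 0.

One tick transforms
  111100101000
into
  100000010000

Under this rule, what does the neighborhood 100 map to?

0

At position 4 the neighborhood is 100; the next row has 0 there.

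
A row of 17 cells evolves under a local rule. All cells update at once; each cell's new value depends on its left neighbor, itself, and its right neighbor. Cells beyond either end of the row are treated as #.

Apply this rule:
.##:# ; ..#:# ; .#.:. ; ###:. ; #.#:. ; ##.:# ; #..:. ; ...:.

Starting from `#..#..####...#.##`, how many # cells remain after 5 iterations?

#.#..##..#..#..#.
#...###.#..#..#..
#..##.#...#..#..#
#.###....#..#..##
#.#.#...#..#..##.
count of #: 7

7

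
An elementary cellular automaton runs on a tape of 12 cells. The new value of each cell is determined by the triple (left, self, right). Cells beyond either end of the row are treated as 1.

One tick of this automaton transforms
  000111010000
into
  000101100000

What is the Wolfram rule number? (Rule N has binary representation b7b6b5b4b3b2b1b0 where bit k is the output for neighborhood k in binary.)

position 4: 111 → 0  (bit 7 = 0)
position 5: 110 → 1  (bit 6 = 1)
position 6: 101 → 1  (bit 5 = 1)
position 0: 100 → 0  (bit 4 = 0)
position 3: 011 → 1  (bit 3 = 1)
position 7: 010 → 0  (bit 2 = 0)
position 2: 001 → 0  (bit 1 = 0)
position 1: 000 → 0  (bit 0 = 0)
bits b7..b0 = 01101000 = 104

104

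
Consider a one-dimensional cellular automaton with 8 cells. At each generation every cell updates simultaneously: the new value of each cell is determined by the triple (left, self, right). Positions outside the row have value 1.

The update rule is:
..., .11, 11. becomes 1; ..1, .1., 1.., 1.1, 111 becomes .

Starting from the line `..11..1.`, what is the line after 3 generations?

..11.11.

..11....
..11.11.
..11.11.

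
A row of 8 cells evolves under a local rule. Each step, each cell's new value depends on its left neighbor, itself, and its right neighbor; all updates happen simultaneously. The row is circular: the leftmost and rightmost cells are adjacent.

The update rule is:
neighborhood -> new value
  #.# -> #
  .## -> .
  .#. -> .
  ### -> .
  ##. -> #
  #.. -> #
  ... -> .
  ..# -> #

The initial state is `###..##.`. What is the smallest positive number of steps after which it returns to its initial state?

..###.##
##..##.#
.###.##.
#..##.##
###.##..
..##.###
##.##..#
.##.###.
#.##..##
##.###..
.##..###
#.###..#
##..###.
.###..##
#..###.#
###..##.

16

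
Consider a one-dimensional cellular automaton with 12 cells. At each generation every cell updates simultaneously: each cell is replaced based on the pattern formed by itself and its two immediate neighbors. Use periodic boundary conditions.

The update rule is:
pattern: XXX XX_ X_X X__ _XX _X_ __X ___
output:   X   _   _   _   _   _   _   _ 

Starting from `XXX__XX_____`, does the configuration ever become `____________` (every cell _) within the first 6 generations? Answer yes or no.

generation 1: _X__________
generation 2: ____________
all cells are _ at generation 2

yes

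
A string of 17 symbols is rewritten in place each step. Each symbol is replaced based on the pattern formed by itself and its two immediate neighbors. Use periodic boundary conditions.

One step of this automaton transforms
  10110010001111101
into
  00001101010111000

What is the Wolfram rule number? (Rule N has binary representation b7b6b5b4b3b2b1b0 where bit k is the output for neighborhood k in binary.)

146

position 11: 111 → 1  (bit 7 = 1)
position 0: 110 → 0  (bit 6 = 0)
position 1: 101 → 0  (bit 5 = 0)
position 4: 100 → 1  (bit 4 = 1)
position 2: 011 → 0  (bit 3 = 0)
position 6: 010 → 0  (bit 2 = 0)
position 5: 001 → 1  (bit 1 = 1)
position 8: 000 → 0  (bit 0 = 0)
bits b7..b0 = 10010010 = 146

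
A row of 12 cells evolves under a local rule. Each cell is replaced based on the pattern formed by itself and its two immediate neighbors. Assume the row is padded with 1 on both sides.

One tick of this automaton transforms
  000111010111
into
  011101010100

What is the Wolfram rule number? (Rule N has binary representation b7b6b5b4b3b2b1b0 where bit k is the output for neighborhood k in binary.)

position 4: 111 → 0  (bit 7 = 0)
position 5: 110 → 1  (bit 6 = 1)
position 6: 101 → 0  (bit 5 = 0)
position 0: 100 → 0  (bit 4 = 0)
position 3: 011 → 1  (bit 3 = 1)
position 7: 010 → 1  (bit 2 = 1)
position 2: 001 → 1  (bit 1 = 1)
position 1: 000 → 1  (bit 0 = 1)
bits b7..b0 = 01001111 = 79

79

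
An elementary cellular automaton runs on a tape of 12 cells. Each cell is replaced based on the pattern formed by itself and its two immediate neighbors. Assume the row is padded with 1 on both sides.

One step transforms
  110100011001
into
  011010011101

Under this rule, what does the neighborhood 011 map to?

At position 7 the neighborhood is 011; the next row has 1 there.

1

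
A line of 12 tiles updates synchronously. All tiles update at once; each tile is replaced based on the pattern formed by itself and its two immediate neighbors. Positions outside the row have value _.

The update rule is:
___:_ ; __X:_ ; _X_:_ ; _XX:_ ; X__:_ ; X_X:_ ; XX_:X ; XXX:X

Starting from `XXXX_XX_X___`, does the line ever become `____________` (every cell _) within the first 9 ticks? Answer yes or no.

yes

_XXX__X_____
__XX________
___X________
____________
all cells are _ at tick 4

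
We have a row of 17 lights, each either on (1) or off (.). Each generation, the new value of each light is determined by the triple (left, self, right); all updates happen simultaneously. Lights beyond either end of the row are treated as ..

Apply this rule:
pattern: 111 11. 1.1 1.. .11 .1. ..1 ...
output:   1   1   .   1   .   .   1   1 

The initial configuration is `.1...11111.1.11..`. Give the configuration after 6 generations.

1.111.1111....111
...11..1111111.11
111.111.111111..1
.11..11..1111111.
1.111.111.1111111
...11..11..111111

...11..11..111111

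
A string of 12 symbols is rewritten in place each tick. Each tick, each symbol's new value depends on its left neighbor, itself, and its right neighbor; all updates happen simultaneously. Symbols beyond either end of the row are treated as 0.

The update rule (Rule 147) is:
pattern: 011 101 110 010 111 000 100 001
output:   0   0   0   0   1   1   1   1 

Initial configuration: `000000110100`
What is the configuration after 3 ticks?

101100011011

111111000011
011110111100
101100011011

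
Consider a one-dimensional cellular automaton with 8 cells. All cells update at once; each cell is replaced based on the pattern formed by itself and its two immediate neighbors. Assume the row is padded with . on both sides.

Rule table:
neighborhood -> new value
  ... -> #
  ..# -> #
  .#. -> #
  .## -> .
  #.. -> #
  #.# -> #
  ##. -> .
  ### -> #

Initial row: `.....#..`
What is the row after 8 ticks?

#.####.#

########
.######.
#.####.#
##.##.##
..#..#..
########  (repeats tick 1; period 5)
tick 8: #.####.#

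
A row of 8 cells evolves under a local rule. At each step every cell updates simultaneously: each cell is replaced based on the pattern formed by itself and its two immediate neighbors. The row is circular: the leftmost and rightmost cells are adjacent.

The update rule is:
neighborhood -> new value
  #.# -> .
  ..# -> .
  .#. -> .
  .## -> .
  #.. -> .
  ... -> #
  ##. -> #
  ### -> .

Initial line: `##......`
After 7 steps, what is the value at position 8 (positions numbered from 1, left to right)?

.

step 1: .#.####.
step 2: ......#.
step 3: #####...
step 4: ....#.#.
step 5: ###.....
step 6: ..#.###.
step 7: #.....#.
position 8 holds .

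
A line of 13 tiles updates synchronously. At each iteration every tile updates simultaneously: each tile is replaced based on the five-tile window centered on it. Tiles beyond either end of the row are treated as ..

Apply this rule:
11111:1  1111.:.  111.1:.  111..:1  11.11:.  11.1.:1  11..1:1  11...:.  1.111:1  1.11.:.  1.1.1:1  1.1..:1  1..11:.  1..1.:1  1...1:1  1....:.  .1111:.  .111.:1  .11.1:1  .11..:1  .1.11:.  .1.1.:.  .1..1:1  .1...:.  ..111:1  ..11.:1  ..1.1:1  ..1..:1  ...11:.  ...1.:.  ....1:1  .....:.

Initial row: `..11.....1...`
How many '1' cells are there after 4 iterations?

1.11...1.1...
1..1.1.1.1...
1111.1.1.1...
1...11.1.1...
count of 1: 5

5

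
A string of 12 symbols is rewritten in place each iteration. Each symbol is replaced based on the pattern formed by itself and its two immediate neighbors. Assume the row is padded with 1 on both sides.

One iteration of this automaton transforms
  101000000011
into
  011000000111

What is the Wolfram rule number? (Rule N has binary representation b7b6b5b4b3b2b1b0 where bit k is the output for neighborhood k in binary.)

position 11: 111 → 1  (bit 7 = 1)
position 0: 110 → 0  (bit 6 = 0)
position 1: 101 → 1  (bit 5 = 1)
position 3: 100 → 0  (bit 4 = 0)
position 10: 011 → 1  (bit 3 = 1)
position 2: 010 → 1  (bit 2 = 1)
position 9: 001 → 1  (bit 1 = 1)
position 4: 000 → 0  (bit 0 = 0)
bits b7..b0 = 10101110 = 174

174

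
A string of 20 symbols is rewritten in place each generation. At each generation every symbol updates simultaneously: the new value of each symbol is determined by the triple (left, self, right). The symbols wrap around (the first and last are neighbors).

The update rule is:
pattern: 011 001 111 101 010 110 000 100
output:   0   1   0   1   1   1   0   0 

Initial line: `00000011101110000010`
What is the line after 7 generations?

00000100110010000110
00001101010110001010
00010111111010011110
00111000001110100010
01001000010011100110
11011000110100101010
01101001011101111111

01101001011101111111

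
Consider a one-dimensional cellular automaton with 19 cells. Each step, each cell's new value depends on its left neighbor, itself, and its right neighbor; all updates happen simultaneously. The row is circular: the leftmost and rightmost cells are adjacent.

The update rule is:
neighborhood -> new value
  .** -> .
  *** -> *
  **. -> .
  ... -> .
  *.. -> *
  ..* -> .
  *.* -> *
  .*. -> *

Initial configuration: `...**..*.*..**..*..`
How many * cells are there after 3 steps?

7

.....*.****...*.**.
.....**.**.*..**..*
*......*..***...*.*
count of *: 7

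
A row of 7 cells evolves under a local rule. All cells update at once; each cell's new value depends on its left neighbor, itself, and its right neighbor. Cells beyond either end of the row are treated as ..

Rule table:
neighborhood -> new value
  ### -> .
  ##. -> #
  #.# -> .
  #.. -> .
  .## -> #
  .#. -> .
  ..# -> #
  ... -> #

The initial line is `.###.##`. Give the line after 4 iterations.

##.#.##
##...##
##.####
##.#..#

##.#..#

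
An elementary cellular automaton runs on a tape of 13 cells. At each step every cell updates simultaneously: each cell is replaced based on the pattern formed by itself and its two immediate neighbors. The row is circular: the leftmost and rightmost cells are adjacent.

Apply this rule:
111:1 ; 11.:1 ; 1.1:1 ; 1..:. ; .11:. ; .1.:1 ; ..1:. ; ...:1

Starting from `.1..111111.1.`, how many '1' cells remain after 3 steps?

8

.1...1111111.
.1.1..111111.
.111...11111.
count of 1: 8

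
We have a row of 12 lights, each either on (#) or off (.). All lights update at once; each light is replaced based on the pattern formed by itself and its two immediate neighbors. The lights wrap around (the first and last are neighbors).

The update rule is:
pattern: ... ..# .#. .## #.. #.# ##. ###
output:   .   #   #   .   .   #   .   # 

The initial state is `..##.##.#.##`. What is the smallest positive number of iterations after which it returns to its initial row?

12

.#..#..###..
##.##.#.#...
..#..####..#
.##.#.##..##
#..###...#..
#.#.#...##.#
.####..#..#.
#.##..##.##.
##...#..#..#
#...##.##.#.
#..#..#..###
..##.##.#.##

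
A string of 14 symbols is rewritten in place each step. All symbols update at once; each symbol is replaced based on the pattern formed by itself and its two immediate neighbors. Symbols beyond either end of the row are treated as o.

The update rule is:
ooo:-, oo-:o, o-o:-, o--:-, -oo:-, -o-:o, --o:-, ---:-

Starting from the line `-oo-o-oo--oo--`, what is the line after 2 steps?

--o-o--o---o--

--o-o--o---o--
--o-o--o---o--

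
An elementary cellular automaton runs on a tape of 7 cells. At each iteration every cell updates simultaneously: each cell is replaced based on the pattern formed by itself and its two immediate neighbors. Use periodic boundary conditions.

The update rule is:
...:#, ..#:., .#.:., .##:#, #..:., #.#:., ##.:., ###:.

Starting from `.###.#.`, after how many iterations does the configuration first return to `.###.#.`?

.#.....
...####
.#.#...
.....##
.###.#.

5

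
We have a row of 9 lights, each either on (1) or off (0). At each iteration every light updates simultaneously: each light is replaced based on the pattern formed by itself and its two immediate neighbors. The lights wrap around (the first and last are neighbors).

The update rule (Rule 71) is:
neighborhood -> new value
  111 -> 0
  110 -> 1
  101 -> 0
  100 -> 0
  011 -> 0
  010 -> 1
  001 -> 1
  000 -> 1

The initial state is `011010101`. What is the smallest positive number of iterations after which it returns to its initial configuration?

001010101
011010101

2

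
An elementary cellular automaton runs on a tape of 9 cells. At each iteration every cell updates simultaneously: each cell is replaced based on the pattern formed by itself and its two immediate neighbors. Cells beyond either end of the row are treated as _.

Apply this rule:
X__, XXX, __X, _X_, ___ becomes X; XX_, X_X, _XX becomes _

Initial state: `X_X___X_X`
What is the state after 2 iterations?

iteration 1: X_XXXXX_X
iteration 2: X__XXX__X

X__XXX__X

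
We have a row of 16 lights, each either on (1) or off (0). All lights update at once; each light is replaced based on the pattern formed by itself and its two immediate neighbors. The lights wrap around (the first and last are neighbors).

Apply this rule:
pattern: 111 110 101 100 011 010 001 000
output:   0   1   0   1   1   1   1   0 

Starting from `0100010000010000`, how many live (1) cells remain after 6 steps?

step 1: 1110111000111000
step 2: 1010101101101101
step 3: 1010101101101101  (fixed point — unchanged through step 6)
count of 1: 10

10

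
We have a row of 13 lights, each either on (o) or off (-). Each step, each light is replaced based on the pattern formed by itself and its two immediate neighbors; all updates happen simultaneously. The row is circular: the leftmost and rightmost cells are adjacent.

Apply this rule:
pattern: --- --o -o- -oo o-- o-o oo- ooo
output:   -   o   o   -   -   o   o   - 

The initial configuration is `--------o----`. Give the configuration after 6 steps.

step 1: -------oo----
step 2: ------o-o----
step 3: -----oooo----
step 4: ----o---o----
step 5: ---oo--oo----
step 6: --o-o-o-o----

--o-o-o-o----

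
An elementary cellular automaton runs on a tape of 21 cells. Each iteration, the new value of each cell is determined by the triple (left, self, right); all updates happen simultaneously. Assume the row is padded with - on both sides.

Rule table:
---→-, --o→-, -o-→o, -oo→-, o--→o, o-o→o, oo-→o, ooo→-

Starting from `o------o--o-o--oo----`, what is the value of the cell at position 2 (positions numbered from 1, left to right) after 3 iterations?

-

oo-----oo-oooo--oo---
-oo-----oo---oo--oo--
--oo-----oo---oo--oo-
position 2 holds -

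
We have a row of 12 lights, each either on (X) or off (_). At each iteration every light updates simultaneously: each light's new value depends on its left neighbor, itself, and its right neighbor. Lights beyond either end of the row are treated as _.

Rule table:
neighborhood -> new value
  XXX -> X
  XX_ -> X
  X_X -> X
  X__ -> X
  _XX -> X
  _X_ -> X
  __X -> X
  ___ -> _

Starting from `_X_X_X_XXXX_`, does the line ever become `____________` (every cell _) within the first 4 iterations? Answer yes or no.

iteration 1: XXXXXXXXXXXX
iteration 2: XXXXXXXXXXXX  (fixed point — unchanged through iteration 4)
iteration 4 is XXXXXXXXXXXX, still not uniform _

no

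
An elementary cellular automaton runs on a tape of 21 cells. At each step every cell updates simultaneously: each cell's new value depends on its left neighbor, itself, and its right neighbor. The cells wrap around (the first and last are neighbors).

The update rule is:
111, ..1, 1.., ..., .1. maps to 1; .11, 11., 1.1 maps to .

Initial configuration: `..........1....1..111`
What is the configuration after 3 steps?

1.11111111111111.1111

111111111111111111.1.
.1111111111111111..1.
1.11111111111111.1111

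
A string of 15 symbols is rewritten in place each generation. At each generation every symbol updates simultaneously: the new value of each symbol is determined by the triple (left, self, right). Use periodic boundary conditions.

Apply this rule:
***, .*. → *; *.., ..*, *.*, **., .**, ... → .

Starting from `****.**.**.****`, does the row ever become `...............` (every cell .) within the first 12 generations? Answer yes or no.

yes

***.........***
**...........**
*.............*
...............
all cells are . at generation 4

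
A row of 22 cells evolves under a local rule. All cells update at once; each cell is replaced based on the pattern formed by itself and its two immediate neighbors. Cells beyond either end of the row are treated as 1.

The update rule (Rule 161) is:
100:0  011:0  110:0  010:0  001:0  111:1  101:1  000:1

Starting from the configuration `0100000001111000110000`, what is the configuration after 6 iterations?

iteration 1: 1001111100110010000110
iteration 2: 0000111000000000110001
iteration 3: 0110010011111110000100
iteration 4: 1000000001111100110000
iteration 5: 0011111100111000000110
iteration 6: 0001111000010011110001

0001111000010011110001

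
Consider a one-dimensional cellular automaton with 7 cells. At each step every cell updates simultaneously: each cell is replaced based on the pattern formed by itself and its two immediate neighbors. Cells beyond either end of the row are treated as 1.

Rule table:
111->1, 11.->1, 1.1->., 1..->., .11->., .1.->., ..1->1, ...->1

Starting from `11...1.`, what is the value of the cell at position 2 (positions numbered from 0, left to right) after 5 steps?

11.11..
11..1.1
11.1...
11...11
11.11.1
position 2 holds .

.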